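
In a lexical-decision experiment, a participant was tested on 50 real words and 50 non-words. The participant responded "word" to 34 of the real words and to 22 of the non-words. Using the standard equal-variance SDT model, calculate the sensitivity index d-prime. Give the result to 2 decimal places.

H = 34/50 = 0.6800
FA = 22/50 = 0.4400
z(H) = z(0.6800) = 0.4677
z(FA) = z(0.4400) = -0.1510
d' = z(H) − z(FA) = 0.4677 − (-0.1510) = 0.6187

d-prime = 0.62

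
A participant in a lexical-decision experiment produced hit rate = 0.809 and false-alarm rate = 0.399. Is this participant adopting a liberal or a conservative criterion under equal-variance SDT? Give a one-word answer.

liberal

z(H) = 0.874, z(FA) = -0.256
c = −½·(z(H) + z(FA)) = -0.309
c < 0 → liberal criterion (biased toward responding “yes”).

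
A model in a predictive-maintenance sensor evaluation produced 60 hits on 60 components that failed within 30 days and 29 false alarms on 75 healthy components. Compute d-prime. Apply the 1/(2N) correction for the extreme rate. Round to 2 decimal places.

d-prime = 2.68

The hit rate is 60/60 = 1, so apply the 1/(2N) correction: H → 1 − 1/(2·60) = 0.99167.
z(H) = z(0.99167) = 2.394
z(FA) = z(0.38667) = -0.288
d' = 2.394 − (-0.288) = 2.682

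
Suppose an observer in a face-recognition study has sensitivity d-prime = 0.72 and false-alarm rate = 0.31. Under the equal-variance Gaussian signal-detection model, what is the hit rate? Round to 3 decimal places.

hit rate = 0.589

z(false-alarm rate) = z(0.31) = -0.4959
z(H) = z(FA) + d' = -0.4959 + 0.72 = 0.2241
hit rate = Φ(0.2241) = 0.5887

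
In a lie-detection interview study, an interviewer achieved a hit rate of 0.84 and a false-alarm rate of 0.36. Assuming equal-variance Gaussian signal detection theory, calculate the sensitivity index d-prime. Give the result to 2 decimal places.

d-prime = 1.35

Φ⁻¹(0.84) = 0.9945, Φ⁻¹(0.36) = -0.3585
d' = z(H) − z(FA) = 0.9945 − (-0.3585) = 1.3530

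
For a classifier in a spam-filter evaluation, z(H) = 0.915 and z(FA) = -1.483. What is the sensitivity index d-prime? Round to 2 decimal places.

d-prime = 2.40

d' = z(H) − z(FA) = 0.915 − (-1.483) = 2.398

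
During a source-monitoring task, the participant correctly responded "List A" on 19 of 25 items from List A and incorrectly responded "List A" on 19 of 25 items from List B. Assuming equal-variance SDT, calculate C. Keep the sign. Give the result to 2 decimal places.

C = -0.71

H = 19/25 = 0.7600
FA = 19/25 = 0.7600
z(0.7600) = 0.7063, z(0.7600) = 0.7063
c = −½·[z(H) + z(FA)] = −0.5 × (0.7063 + 0.7063) = -0.7063
c < 0: the participant has a liberal response bias.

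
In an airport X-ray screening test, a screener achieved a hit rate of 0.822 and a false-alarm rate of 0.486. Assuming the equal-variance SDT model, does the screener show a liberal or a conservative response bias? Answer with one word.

liberal

z(H) = 0.923, z(FA) = -0.035
c = −½·(z(H) + z(FA)) = -0.444
c < 0 → liberal criterion (biased toward responding “yes”).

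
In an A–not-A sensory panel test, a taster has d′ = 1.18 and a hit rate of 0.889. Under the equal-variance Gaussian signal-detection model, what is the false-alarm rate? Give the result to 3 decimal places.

false-alarm rate = 0.516

z(hit rate) = z(0.889) = 1.2212
z(FA) = z(H) − d' = 1.2212 − 1.18 = 0.0412
false-alarm rate = Φ(0.0412) = 0.5164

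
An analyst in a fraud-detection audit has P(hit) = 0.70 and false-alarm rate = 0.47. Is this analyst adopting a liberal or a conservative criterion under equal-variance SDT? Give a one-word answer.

z(H) = 0.524, z(FA) = -0.075
c = −½·(z(H) + z(FA)) = -0.2245
c < 0 → liberal criterion (biased toward responding “yes”).

liberal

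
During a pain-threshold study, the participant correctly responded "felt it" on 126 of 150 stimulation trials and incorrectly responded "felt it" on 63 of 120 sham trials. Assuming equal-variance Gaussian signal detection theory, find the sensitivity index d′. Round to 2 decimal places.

H = 126/150 = 0.8400
FA = 63/120 = 0.5250
z(0.8400) = 0.994, z(0.5250) = 0.063
d' = z(H) − z(FA) = 0.994 − 0.063 = 0.931

d′ = 0.93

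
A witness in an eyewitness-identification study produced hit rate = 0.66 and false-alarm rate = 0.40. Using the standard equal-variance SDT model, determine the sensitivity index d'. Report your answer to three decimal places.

d' = 0.666

Φ⁻¹(0.66) = 0.4125, Φ⁻¹(0.40) = -0.2533
d' = z(H) − z(FA) = 0.4125 − (-0.2533) = 0.6658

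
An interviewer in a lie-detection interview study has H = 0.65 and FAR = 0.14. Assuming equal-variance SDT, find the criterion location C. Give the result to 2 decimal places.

C = 0.35

z(H) = 0.3853
z(FA) = -1.0803
c = −½·[z(H) + z(FA)] = −0.5 × (0.3853 + (-1.0803)) = 0.3475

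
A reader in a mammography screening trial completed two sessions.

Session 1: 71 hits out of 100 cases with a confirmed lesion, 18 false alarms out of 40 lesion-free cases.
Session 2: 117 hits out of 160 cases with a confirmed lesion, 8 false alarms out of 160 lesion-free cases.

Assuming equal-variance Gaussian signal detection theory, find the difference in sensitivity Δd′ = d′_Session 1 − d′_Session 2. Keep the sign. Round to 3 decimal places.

Session 1: z(0.7100) = 0.5534, z(0.4500) = -0.1257, d' = 0.6791
Session 2: z(0.7312) = 0.6164, z(0.0500) = -1.6449, d' = 2.2613
Δd' = d'_Session 1 − d'_Session 2 = 0.6791 − 2.2613 = -1.5822
Session 2 has the higher sensitivity.

Δd′ = -1.582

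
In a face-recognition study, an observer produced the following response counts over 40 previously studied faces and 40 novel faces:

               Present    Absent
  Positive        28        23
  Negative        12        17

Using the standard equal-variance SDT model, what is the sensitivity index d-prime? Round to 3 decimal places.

d-prime = 0.335

H = 28/40 = 0.7000
FA = 23/40 = 0.5750
z(H) = 0.5244
z(FA) = 0.1891
d' = z(H) − z(FA) = 0.5244 − 0.1891 = 0.3353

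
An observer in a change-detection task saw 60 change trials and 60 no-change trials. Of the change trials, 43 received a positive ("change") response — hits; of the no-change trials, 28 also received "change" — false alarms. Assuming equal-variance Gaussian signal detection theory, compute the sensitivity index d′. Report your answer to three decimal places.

d′ = 0.657

H = 43/60 = 0.7167
FA = 28/60 = 0.4667
Φ⁻¹(H) = Φ⁻¹(0.7167) = 0.5731
Φ⁻¹(FA) = Φ⁻¹(0.4667) = -0.0836
d' = z(H) − z(FA) = 0.5731 − (-0.0836) = 0.6567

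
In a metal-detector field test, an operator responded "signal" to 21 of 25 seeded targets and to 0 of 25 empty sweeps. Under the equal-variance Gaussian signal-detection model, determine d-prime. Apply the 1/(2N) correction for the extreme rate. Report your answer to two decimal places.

d-prime = 3.05

The false-alarm rate is 0/25 = 0, so apply the 1/(2N) correction: FA → 1/(2·25) = 0.02000.
z(H) = z(0.84000) = 0.994
z(FA) = z(0.02000) = -2.054
d' = 0.994 − (-2.054) = 3.048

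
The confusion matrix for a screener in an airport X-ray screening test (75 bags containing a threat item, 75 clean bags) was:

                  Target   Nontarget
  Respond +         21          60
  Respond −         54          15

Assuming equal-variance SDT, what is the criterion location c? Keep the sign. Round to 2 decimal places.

c = -0.13

H = 21/75 = 0.2800
FA = 60/75 = 0.8000
Φ⁻¹(0.2800) = -0.583, Φ⁻¹(0.8000) = 0.842
c = −½·[z(H) + z(FA)] = −0.5 × (-0.583 + 0.842) = -0.1295
c < 0: the screener has a liberal response bias.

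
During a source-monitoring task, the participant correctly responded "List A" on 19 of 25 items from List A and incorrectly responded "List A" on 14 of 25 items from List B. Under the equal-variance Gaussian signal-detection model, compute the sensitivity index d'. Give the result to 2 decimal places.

H = 19/25 = 0.7600
FA = 14/25 = 0.5600
z(H) = z(0.7600) = 0.706
z(FA) = z(0.5600) = 0.151
d' = z(H) − z(FA) = 0.706 − 0.151 = 0.555

d' = 0.56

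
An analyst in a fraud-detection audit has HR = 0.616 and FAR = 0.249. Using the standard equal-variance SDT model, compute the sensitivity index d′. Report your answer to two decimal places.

z(H) = z(0.616) = 0.2950
z(FA) = z(0.249) = -0.6776
d' = z(H) − z(FA) = 0.2950 − (-0.6776) = 0.9726

d′ = 0.97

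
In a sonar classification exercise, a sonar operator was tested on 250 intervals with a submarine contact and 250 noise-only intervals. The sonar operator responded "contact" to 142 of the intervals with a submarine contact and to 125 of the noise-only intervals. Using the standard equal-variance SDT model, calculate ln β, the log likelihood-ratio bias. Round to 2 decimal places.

H = 142/250 = 0.5680
FA = 125/250 = 0.5000
z(H) = z(0.5680) = 0.171
z(FA) = z(0.5000) = 0.000
ln β = −½·[z(H)² − z(FA)²] = −0.5 × (0.029 − 0.000) = -0.0145

ln β = -0.01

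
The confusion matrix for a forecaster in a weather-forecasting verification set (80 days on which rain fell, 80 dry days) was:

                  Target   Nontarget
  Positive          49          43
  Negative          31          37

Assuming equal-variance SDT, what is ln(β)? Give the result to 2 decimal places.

H = 49/80 = 0.6125
FA = 43/80 = 0.5375
z(0.6125) = 0.286, z(0.5375) = 0.094
ln β = −½·[z(H)² − z(FA)²] = −0.5 × (0.082 − 0.009) = -0.0365

ln β = -0.04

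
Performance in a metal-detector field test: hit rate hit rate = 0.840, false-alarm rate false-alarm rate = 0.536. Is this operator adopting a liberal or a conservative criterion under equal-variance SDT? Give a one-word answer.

liberal

z(H) = 0.994, z(FA) = 0.090
c = −½·(z(H) + z(FA)) = -0.542
c < 0 → liberal criterion (biased toward responding “yes”).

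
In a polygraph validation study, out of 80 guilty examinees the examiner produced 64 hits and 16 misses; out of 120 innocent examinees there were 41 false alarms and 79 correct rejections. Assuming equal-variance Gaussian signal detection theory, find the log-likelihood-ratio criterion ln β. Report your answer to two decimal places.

ln β = -0.27

H = 64/80 = 0.8000
FA = 41/120 = 0.3417
z(H) = z(0.8000) = 0.842
z(FA) = z(0.3417) = -0.408
ln β = −½·[z(H)² − z(FA)²] = −0.5 × (0.709 − 0.166) = -0.2715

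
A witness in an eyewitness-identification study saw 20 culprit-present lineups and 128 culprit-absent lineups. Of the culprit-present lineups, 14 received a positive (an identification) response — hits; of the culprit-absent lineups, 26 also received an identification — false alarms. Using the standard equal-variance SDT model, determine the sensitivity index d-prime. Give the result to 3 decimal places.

d-prime = 1.355

H = 14/20 = 0.7000
FA = 26/128 = 0.2031
z(H) = z(0.7000) = 0.5244
z(FA) = z(0.2031) = -0.8306
d' = z(H) − z(FA) = 0.5244 − (-0.8306) = 1.3550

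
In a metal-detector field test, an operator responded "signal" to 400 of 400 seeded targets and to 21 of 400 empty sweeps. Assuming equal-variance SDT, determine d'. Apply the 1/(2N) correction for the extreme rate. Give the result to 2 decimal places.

d' = 4.64

The hit rate is 400/400 = 1, so apply the 1/(2N) correction: H → 1 − 1/(2·400) = 0.99875.
z(H) = z(0.99875) = 3.023
z(FA) = z(0.05250) = -1.621
d' = 3.023 − (-1.621) = 4.644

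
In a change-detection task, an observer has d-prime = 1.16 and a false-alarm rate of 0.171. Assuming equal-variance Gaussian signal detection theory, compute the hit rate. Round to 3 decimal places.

hit rate = 0.583

z(false-alarm rate) = z(0.171) = -0.9502
z(H) = z(FA) + d' = -0.9502 + 1.16 = 0.2098
hit rate = Φ(0.2098) = 0.5831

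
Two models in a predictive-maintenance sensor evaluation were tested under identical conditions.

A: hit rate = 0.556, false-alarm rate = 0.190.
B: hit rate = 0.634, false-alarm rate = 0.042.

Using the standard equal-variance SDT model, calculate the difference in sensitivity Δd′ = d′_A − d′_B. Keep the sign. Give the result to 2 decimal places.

A: z(0.556) = 0.141, z(0.190) = -0.878, d' = 1.019
B: z(0.634) = 0.342, z(0.042) = -1.728, d' = 2.070
Δd' = d'_A − d'_B = 1.019 − 2.070 = -1.051
B has the higher sensitivity.

Δd′ = -1.05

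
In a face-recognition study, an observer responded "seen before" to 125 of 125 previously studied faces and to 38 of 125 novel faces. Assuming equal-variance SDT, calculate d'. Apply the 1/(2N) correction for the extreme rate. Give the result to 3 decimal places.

The hit rate is 125/125 = 1, so apply the 1/(2N) correction: H → 1 − 1/(2·125) = 0.99600.
z(H) = z(0.99600) = 2.6521
z(FA) = z(0.30400) = -0.5129
d' = 2.6521 − (-0.5129) = 3.1650

d' = 3.165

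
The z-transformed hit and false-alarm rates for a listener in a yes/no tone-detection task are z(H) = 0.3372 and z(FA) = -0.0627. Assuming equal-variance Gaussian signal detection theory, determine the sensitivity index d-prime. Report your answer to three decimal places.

d' = z(H) − z(FA) = 0.3372 − (-0.0627) = 0.3999

d-prime = 0.400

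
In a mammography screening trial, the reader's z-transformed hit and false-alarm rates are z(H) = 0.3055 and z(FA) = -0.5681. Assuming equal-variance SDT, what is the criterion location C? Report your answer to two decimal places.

C = 0.13

c = −½·[z(H) + z(FA)] = −½·(0.3055 + (-0.5681)) = 0.1313
c > 0: the reader has a conservative response bias.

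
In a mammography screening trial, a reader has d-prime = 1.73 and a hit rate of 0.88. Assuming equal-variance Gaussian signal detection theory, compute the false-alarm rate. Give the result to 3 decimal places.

false-alarm rate = 0.289

z(hit rate) = z(0.88) = 1.1750
z(FA) = z(H) − d' = 1.1750 − 1.73 = -0.5550
false-alarm rate = Φ(-0.5550) = 0.2894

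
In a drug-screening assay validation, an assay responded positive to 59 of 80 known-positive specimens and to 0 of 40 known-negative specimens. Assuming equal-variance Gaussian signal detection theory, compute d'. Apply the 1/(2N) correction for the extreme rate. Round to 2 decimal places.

d' = 2.88

The false-alarm rate is 0/40 = 0, so apply the 1/(2N) correction: FA → 1/(2·40) = 0.01250.
z(H) = z(0.73750) = 0.636
z(FA) = z(0.01250) = -2.241
d' = 0.636 − (-2.241) = 2.877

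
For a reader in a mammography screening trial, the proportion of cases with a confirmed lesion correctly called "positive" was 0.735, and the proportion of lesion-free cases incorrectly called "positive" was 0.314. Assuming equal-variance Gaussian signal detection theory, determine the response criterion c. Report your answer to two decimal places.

c = -0.07

z(H) = z(0.735) = 0.628
z(FA) = z(0.314) = -0.485
c = −½·[z(H) + z(FA)] = −0.5 × (0.628 + (-0.485)) = -0.0715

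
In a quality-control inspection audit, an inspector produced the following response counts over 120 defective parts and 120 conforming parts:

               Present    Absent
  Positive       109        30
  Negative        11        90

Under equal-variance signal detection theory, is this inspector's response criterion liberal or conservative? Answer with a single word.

z(H) = 1.331, z(FA) = -0.674
c = −½·(z(H) + z(FA)) = -0.3285
c < 0 → liberal criterion (biased toward responding “yes”).

liberal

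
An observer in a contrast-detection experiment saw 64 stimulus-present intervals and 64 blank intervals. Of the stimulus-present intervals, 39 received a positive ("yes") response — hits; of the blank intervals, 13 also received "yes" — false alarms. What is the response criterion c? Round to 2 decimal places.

H = 39/64 = 0.6094
FA = 13/64 = 0.2031
z(H) = z(0.6094) = 0.2778
z(FA) = z(0.2031) = -0.8306
c = −½·[z(H) + z(FA)] = −0.5 × (0.2778 + (-0.8306)) = 0.2764

c = 0.28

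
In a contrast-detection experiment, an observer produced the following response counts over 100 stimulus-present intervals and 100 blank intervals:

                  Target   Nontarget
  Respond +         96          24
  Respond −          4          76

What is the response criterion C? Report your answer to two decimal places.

C = -0.52

H = 96/100 = 0.9600
FA = 24/100 = 0.2400
z(0.9600) = 1.7507, z(0.2400) = -0.7063
c = −½·[z(H) + z(FA)] = −0.5 × (1.7507 + (-0.7063)) = -0.5222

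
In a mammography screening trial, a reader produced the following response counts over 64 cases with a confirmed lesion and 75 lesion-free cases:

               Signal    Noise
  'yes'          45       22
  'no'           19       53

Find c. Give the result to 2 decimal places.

H = 45/64 = 0.7031
FA = 22/75 = 0.2933
z(H) = z(0.7031) = 0.533
z(FA) = z(0.2933) = -0.544
c = −½·[z(H) + z(FA)] = −0.5 × (0.533 + (-0.544)) = 0.0055

c = 0.01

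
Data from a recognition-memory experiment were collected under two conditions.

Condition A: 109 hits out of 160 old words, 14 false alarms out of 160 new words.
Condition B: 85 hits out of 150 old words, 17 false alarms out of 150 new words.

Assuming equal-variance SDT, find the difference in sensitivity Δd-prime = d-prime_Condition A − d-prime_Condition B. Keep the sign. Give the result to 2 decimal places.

Condition A: z(0.6813) = 0.471, z(0.0875) = -1.356, d' = 1.827
Condition B: z(0.5667) = 0.168, z(0.1133) = -1.209, d' = 1.377
Δd' = d'_Condition A − d'_Condition B = 1.827 − 1.377 = 0.450
Condition A has the higher sensitivity.

Δd-prime = 0.45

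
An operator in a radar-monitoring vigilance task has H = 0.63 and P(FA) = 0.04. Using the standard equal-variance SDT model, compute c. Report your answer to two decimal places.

Φ⁻¹(H) = 0.332
Φ⁻¹(FA) = -1.751
c = −½·[z(H) + z(FA)] = −0.5 × (0.332 + (-1.751)) = 0.7095

c = 0.71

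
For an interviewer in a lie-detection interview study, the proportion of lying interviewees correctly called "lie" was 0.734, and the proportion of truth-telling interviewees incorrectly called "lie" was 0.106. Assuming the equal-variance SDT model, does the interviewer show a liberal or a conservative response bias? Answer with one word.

conservative

z(H) = 0.625, z(FA) = -1.248
c = −½·(z(H) + z(FA)) = 0.3115
c > 0 → conservative criterion (biased toward responding “no”).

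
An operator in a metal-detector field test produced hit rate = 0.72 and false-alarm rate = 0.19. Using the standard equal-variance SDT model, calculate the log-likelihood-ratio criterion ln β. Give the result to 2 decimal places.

z(H) = z(0.72) = 0.583
z(FA) = z(0.19) = -0.878
ln β = −½·[z(H)² − z(FA)²] = −0.5 × (0.340 − 0.771) = 0.2155

ln β = 0.22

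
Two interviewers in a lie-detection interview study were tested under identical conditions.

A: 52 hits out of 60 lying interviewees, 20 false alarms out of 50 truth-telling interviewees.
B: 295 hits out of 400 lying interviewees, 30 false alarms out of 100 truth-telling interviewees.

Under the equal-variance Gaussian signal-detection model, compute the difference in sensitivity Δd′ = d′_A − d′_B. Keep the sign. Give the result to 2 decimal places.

A: z(0.8667) = 1.111, z(0.4000) = -0.253, d' = 1.364
B: z(0.7375) = 0.636, z(0.3000) = -0.524, d' = 1.160
Δd' = d'_A − d'_B = 1.364 − 1.160 = 0.204
A has the higher sensitivity.

Δd′ = 0.20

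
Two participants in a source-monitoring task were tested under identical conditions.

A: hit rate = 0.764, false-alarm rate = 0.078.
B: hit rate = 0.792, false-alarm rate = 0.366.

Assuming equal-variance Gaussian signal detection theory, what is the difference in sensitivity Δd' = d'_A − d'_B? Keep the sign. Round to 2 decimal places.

A: z(0.764) = 0.719, z(0.078) = -1.419, d' = 2.138
B: z(0.792) = 0.813, z(0.366) = -0.342, d' = 1.155
Δd' = d'_A − d'_B = 2.138 − 1.155 = 0.983
A has the higher sensitivity.

Δd' = 0.98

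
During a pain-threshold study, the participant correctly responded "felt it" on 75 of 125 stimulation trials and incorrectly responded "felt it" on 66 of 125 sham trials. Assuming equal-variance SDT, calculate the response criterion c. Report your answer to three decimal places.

c = -0.162

H = 75/125 = 0.6000
FA = 66/125 = 0.5280
z(H) = 0.2533
z(FA) = 0.0702
c = −½·[z(H) + z(FA)] = −0.5 × (0.2533 + 0.0702) = -0.16175
c < 0: the participant has a liberal response bias.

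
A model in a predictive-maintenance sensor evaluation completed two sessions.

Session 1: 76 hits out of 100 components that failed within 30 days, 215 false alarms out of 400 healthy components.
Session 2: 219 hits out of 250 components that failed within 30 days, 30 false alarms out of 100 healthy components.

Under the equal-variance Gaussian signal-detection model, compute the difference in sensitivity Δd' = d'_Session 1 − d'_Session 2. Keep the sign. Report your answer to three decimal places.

Session 1: z(0.7600) = 0.7063, z(0.5375) = 0.0941, d' = 0.6122
Session 2: z(0.8760) = 1.1552, z(0.3000) = -0.5244, d' = 1.6796
Δd' = d'_Session 1 − d'_Session 2 = 0.6122 − 1.6796 = -1.0674
Session 2 has the higher sensitivity.

Δd' = -1.067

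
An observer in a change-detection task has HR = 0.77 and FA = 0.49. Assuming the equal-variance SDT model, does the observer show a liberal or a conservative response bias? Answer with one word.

liberal

z(H) = 0.739, z(FA) = -0.025
c = −½·(z(H) + z(FA)) = -0.357
c < 0 → liberal criterion (biased toward responding “yes”).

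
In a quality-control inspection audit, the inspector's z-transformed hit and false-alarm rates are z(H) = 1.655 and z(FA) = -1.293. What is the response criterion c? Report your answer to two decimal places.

c = −½·[z(H) + z(FA)] = −½·(1.655 + (-1.293)) = -0.181

c = -0.18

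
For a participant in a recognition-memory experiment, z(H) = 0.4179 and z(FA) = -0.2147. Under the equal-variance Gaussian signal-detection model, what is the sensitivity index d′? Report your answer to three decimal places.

d' = z(H) − z(FA) = 0.4179 − (-0.2147) = 0.6326

d′ = 0.633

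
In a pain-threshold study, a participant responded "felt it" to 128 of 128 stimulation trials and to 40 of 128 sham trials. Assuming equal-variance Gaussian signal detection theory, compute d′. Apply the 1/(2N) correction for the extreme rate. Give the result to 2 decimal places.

d′ = 3.15

The hit rate is 128/128 = 1, so apply the 1/(2N) correction: H → 1 − 1/(2·128) = 0.99609.
z(H) = z(0.99609) = 2.660
z(FA) = z(0.31250) = -0.489
d' = 2.660 − (-0.489) = 3.149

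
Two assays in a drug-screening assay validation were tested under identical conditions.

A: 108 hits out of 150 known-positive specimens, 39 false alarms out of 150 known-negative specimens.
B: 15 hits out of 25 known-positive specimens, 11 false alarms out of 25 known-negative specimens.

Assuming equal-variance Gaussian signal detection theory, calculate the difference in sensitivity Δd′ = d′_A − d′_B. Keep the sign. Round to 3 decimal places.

A: z(0.7200) = 0.5828, z(0.2600) = -0.6433, d' = 1.2261
B: z(0.6000) = 0.2533, z(0.4400) = -0.1510, d' = 0.4043
Δd' = d'_A − d'_B = 1.2261 − 0.4043 = 0.8218
A has the higher sensitivity.

Δd′ = 0.822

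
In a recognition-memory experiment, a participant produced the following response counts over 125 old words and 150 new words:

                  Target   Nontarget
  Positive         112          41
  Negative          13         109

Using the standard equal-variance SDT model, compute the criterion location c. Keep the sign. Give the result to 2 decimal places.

c = -0.33

H = 112/125 = 0.8960
FA = 41/150 = 0.2733
z(H) = z(0.8960) = 1.2591
z(FA) = z(0.2733) = -0.6029
c = −½·[z(H) + z(FA)] = −0.5 × (1.2591 + (-0.6029)) = -0.3281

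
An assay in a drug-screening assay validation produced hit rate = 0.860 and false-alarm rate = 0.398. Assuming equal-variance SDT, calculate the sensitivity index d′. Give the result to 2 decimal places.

d′ = 1.34

z(H) = z(0.860) = 1.080
z(FA) = z(0.398) = -0.259
d' = z(H) − z(FA) = 1.080 − (-0.259) = 1.339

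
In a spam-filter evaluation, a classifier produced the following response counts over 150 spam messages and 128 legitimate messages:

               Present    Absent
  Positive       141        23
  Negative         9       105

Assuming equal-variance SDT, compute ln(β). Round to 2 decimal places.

ln β = -0.79

H = 141/150 = 0.9400
FA = 23/128 = 0.1797
Φ⁻¹(H) = Φ⁻¹(0.9400) = 1.555
Φ⁻¹(FA) = Φ⁻¹(0.1797) = -0.917
ln β = −½·[z(H)² − z(FA)²] = −0.5 × (2.418 − 0.841) = -0.7885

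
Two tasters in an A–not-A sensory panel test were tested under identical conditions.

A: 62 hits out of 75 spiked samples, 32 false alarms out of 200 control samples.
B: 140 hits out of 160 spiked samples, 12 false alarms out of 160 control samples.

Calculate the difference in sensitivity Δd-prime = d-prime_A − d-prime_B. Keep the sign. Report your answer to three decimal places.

A: z(0.8267) = 0.9412, z(0.1600) = -0.9945, d' = 1.9357
B: z(0.8750) = 1.1503, z(0.0750) = -1.4395, d' = 2.5898
Δd' = d'_A − d'_B = 1.9357 − 2.5898 = -0.6541
B has the higher sensitivity.

Δd-prime = -0.654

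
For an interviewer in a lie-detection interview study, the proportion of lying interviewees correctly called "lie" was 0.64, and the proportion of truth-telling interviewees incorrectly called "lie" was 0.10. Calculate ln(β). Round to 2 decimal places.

z(0.64) = 0.358, z(0.10) = -1.282
ln β = −½·[z(H)² − z(FA)²] = −0.5 × (0.128 − 1.644) = 0.758

ln β = 0.76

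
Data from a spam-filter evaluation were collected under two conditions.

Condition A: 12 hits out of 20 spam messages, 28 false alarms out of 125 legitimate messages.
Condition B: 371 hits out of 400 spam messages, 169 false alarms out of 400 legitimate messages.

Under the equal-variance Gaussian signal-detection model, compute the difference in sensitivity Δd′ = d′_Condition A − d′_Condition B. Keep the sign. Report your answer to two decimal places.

Condition A: z(0.6000) = 0.253, z(0.2240) = -0.759, d' = 1.012
Condition B: z(0.9275) = 1.457, z(0.4225) = -0.196, d' = 1.653
Δd' = d'_Condition A − d'_Condition B = 1.012 − 1.653 = -0.641
Condition B has the higher sensitivity.

Δd′ = -0.64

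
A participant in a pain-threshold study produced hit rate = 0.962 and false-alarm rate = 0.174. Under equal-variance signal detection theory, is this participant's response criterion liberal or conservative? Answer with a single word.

liberal

z(H) = 1.774, z(FA) = -0.938
c = −½·(z(H) + z(FA)) = -0.418
c < 0 → liberal criterion (biased toward responding “yes”).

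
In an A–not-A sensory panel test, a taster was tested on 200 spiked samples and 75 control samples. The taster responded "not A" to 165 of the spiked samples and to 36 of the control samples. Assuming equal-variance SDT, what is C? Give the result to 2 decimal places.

C = -0.44

H = 165/200 = 0.8250
FA = 36/75 = 0.4800
Φ⁻¹(H) = Φ⁻¹(0.8250) = 0.9346
Φ⁻¹(FA) = Φ⁻¹(0.4800) = -0.0502
c = −½·[z(H) + z(FA)] = −0.5 × (0.9346 + (-0.0502)) = -0.4422
c < 0: the taster has a liberal response bias.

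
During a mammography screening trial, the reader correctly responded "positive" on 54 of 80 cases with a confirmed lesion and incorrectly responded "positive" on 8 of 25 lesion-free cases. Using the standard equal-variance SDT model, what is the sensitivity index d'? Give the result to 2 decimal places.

d' = 0.92

H = 54/80 = 0.6750
FA = 8/25 = 0.3200
z(H) = 0.4538
z(FA) = -0.4677
d' = z(H) − z(FA) = 0.4538 − (-0.4677) = 0.9215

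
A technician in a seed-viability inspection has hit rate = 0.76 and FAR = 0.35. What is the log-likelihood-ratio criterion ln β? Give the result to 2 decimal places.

z(0.76) = 0.706, z(0.35) = -0.385
ln β = −½·[z(H)² − z(FA)²] = −0.5 × (0.498 − 0.148) = -0.175

ln β = -0.18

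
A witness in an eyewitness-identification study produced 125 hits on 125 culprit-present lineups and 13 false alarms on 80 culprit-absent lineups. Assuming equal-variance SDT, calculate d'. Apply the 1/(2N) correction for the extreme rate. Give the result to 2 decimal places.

The hit rate is 125/125 = 1, so apply the 1/(2N) correction: H → 1 − 1/(2·125) = 0.99600.
z(H) = z(0.99600) = 2.652
z(FA) = z(0.16250) = -0.984
d' = 2.652 − (-0.984) = 3.636

d' = 3.64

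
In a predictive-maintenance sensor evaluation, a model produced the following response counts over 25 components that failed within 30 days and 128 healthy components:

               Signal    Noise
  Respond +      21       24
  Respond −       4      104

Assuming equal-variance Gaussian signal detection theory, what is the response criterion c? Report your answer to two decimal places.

H = 21/25 = 0.8400
FA = 24/128 = 0.1875
z(H) = 0.994
z(FA) = -0.887
c = −½·[z(H) + z(FA)] = −0.5 × (0.994 + (-0.887)) = -0.0535

c = -0.05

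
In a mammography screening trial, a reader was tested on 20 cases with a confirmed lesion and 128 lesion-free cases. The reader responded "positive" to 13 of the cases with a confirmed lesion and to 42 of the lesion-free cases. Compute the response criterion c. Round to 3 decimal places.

H = 13/20 = 0.6500
FA = 42/128 = 0.3281
z(0.6500) = 0.3853, z(0.3281) = -0.4452
c = −½·[z(H) + z(FA)] = −0.5 × (0.3853 + (-0.4452)) = 0.02995

c = 0.030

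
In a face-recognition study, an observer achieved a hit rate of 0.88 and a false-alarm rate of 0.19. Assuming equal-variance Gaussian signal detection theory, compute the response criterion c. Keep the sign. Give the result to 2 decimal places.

z(0.88) = 1.1750, z(0.19) = -0.8779
c = −½·[z(H) + z(FA)] = −0.5 × (1.1750 + (-0.8779)) = -0.14855

c = -0.15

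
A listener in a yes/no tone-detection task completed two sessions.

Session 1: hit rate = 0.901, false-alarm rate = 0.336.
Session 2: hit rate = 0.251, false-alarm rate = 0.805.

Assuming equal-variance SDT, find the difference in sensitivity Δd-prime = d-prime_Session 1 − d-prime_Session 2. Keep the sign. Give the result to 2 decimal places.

Δd-prime = 3.24

Session 1: z(0.901) = 1.287, z(0.336) = -0.423, d' = 1.710
Session 2: z(0.251) = -0.671, z(0.805) = 0.860, d' = -1.531
Δd' = d'_Session 1 − d'_Session 2 = 1.710 − (-1.531) = 3.241
Session 1 has the higher sensitivity.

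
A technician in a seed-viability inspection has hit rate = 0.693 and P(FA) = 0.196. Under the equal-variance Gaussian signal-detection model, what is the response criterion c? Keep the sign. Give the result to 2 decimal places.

c = 0.18

Φ⁻¹(0.693) = 0.504, Φ⁻¹(0.196) = -0.856
c = −½·[z(H) + z(FA)] = −0.5 × (0.504 + (-0.856)) = 0.176
c > 0: the technician has a conservative response bias.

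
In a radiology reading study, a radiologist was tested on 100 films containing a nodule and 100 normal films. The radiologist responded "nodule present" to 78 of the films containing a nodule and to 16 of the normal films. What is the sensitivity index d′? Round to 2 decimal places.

H = 78/100 = 0.7800
FA = 16/100 = 0.1600
z(H) = 0.7722
z(FA) = -0.9945
d' = z(H) − z(FA) = 0.7722 − (-0.9945) = 1.7667

d′ = 1.77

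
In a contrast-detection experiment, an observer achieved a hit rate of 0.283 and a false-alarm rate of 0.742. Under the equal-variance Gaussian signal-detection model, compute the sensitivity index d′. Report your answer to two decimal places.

d′ = -1.22

z(H) = z(0.283) = -0.574
z(FA) = z(0.742) = 0.650
d' = z(H) − z(FA) = -0.574 − 0.650 = -1.224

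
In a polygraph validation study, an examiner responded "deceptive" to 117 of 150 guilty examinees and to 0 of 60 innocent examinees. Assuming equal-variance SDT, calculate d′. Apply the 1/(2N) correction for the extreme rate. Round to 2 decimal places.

d′ = 3.17

The false-alarm rate is 0/60 = 0, so apply the 1/(2N) correction: FA → 1/(2·60) = 0.00833.
z(H) = z(0.78000) = 0.772
z(FA) = z(0.00833) = -2.394
d' = 0.772 − (-2.394) = 3.166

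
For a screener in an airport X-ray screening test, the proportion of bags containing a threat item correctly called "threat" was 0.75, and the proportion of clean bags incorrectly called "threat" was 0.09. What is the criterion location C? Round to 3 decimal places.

C = 0.333

z(H) = z(0.75) = 0.6745
z(FA) = z(0.09) = -1.3408
c = −½·[z(H) + z(FA)] = −0.5 × (0.6745 + (-1.3408)) = 0.33315
c > 0: the screener has a conservative response bias.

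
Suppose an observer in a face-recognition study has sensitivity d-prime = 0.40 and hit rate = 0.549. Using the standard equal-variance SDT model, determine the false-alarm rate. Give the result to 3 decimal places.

false-alarm rate = 0.391

z(hit rate) = z(0.549) = 0.1231
z(FA) = z(H) − d' = 0.1231 − 0.40 = -0.2769
false-alarm rate = Φ(-0.2769) = 0.3909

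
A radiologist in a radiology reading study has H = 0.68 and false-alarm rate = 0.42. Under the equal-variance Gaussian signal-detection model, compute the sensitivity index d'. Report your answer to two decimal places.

d' = 0.67

z(0.68) = 0.4677, z(0.42) = -0.2019
d' = z(H) − z(FA) = 0.4677 − (-0.2019) = 0.6696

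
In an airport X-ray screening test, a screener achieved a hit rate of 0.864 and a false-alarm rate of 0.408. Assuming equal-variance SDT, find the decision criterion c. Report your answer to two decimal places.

z(H) = z(0.864) = 1.098
z(FA) = z(0.408) = -0.233
c = −½·[z(H) + z(FA)] = −0.5 × (1.098 + (-0.233)) = -0.4325
c < 0: the screener has a liberal response bias.

c = -0.43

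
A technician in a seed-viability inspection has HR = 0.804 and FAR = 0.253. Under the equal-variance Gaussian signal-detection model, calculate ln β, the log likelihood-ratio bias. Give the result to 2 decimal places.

ln β = -0.15

Φ⁻¹(H) = Φ⁻¹(0.804) = 0.856
Φ⁻¹(FA) = Φ⁻¹(0.253) = -0.665
ln β = −½·[z(H)² − z(FA)²] = −0.5 × (0.733 − 0.442) = -0.1455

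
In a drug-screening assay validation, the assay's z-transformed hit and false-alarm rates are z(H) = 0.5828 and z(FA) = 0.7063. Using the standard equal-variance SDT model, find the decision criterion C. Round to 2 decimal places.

C = -0.64

c = −½·[z(H) + z(FA)] = −½·(0.5828 + 0.7063) = -0.64455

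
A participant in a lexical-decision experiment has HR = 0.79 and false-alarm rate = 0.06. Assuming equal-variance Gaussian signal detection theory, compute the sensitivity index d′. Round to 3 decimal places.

Φ⁻¹(H) = Φ⁻¹(0.79) = 0.8064
Φ⁻¹(FA) = Φ⁻¹(0.06) = -1.5548
d' = z(H) − z(FA) = 0.8064 − (-1.5548) = 2.3612

d′ = 2.361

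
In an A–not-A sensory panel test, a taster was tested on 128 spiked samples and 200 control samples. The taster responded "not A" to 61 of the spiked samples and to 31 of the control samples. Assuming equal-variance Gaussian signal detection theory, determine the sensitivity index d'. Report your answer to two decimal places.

H = 61/128 = 0.4766
FA = 31/200 = 0.1550
Φ⁻¹(H) = Φ⁻¹(0.4766) = -0.059
Φ⁻¹(FA) = Φ⁻¹(0.1550) = -1.015
d' = z(H) − z(FA) = -0.059 − (-1.015) = 0.956

d' = 0.96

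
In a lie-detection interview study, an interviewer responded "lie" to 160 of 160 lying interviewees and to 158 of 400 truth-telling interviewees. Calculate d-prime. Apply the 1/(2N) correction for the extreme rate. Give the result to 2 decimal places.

d-prime = 3.00

The hit rate is 160/160 = 1, so apply the 1/(2N) correction: H → 1 − 1/(2·160) = 0.99687.
z(H) = z(0.99687) = 2.734
z(FA) = z(0.39500) = -0.266
d' = 2.734 − (-0.266) = 3.000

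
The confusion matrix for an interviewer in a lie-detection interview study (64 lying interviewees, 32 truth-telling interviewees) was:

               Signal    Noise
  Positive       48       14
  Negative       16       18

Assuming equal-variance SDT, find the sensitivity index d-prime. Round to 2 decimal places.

d-prime = 0.83

H = 48/64 = 0.7500
FA = 14/32 = 0.4375
z(H) = 0.674
z(FA) = -0.157
d' = z(H) − z(FA) = 0.674 − (-0.157) = 0.831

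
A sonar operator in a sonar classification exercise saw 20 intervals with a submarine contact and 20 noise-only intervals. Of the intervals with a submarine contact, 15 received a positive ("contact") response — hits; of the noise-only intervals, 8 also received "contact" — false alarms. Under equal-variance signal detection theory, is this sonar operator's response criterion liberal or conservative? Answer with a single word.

z(H) = 0.674, z(FA) = -0.253
c = −½·(z(H) + z(FA)) = -0.2105
c < 0 → liberal criterion (biased toward responding “yes”).

liberal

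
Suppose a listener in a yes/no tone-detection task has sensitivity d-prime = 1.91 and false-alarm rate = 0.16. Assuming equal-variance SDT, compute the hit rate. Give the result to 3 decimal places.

z(false-alarm rate) = z(0.16) = -0.9945
z(H) = z(FA) + d' = -0.9945 + 1.91 = 0.9155
hit rate = Φ(0.9155) = 0.8200

hit rate = 0.820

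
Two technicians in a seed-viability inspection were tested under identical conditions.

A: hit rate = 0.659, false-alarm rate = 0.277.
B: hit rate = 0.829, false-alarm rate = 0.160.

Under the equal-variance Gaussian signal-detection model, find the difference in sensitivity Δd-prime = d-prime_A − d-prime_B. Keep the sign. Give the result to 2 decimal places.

A: z(0.659) = 0.410, z(0.277) = -0.592, d' = 1.002
B: z(0.829) = 0.950, z(0.160) = -0.994, d' = 1.944
Δd' = d'_A − d'_B = 1.002 − 1.944 = -0.942
B has the higher sensitivity.

Δd-prime = -0.94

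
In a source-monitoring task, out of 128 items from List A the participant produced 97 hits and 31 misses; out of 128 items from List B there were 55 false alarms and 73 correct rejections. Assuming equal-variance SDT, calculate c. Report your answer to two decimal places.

H = 97/128 = 0.7578
FA = 55/128 = 0.4297
z(0.7578) = 0.699, z(0.4297) = -0.177
c = −½·[z(H) + z(FA)] = −0.5 × (0.699 + (-0.177)) = -0.261
c < 0: the participant has a liberal response bias.

c = -0.26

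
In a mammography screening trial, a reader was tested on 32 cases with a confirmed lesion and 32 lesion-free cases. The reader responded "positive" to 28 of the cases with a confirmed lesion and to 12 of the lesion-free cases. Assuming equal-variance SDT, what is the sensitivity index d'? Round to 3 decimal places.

d' = 1.469

H = 28/32 = 0.8750
FA = 12/32 = 0.3750
z(0.8750) = 1.1503, z(0.3750) = -0.3186
d' = z(H) − z(FA) = 1.1503 − (-0.3186) = 1.4689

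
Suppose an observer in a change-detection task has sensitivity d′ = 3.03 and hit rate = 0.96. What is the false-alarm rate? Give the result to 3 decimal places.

z(hit rate) = z(0.96) = 1.7507
z(FA) = z(H) − d' = 1.7507 − 3.03 = -1.2793
false-alarm rate = Φ(-1.2793) = 0.1004

false-alarm rate = 0.100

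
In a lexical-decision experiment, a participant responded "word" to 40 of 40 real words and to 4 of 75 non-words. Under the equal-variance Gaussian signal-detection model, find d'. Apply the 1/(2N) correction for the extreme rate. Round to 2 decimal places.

d' = 3.85

The hit rate is 40/40 = 1, so apply the 1/(2N) correction: H → 1 − 1/(2·40) = 0.98750.
z(H) = z(0.98750) = 2.241
z(FA) = z(0.05333) = -1.613
d' = 2.241 − (-1.613) = 3.854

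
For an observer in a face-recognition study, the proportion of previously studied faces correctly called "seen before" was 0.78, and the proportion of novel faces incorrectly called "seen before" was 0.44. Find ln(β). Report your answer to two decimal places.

Φ⁻¹(H) = 0.772
Φ⁻¹(FA) = -0.151
ln β = −½·[z(H)² − z(FA)²] = −0.5 × (0.596 − 0.023) = -0.2865

ln β = -0.29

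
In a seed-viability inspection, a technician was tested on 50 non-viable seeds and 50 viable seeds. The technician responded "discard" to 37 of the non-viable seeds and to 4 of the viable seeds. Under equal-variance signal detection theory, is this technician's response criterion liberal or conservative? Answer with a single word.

conservative

z(H) = 0.643, z(FA) = -1.405
c = −½·(z(H) + z(FA)) = 0.381
c > 0 → conservative criterion (biased toward responding “no”).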